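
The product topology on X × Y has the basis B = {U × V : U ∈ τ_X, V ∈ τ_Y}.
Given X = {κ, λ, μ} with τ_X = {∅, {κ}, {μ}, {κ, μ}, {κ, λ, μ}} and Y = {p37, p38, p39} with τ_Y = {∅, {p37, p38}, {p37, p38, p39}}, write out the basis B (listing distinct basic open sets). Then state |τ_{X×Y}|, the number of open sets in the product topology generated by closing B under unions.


Basis B = {∅ × ∅, {κ} × {p37, p38}, {μ} × {p37, p38}, {κ} × {p37, p38, p39}, {μ} × {p37, p38, p39}, {κ, μ} × {p37, p38}, {κ, μ} × {p37, p38, p39}, {κ, λ, μ} × {p37, p38}, {κ, λ, μ} × {p37, p38, p39}}; |τ_{X×Y}| = 14.

Enumerate products U × V with U ∈ τ_X, V ∈ τ_Y (deduplicated):
  ∅ × ∅ = {} (∅)
  {κ} × {p37, p38} = {(κ,p37), (κ,p38)}
  {μ} × {p37, p38} = {(μ,p37), (μ,p38)}
  {κ} × {p37, p38, p39} = {(κ,p37), (κ,p38), (κ,p39)}
  {μ} × {p37, p38, p39} = {(μ,p37), (μ,p38), (μ,p39)}
  {κ, μ} × {p37, p38} = {(κ,p37), (κ,p38), (μ,p37), (μ,p38)}
  {κ, μ} × {p37, p38, p39} = {(κ,p37), (κ,p38), (κ,p39), (μ,p37), (μ,p38), (μ,p39)}
  {κ, λ, μ} × {p37, p38} = {(κ,p37), (κ,p38), (λ,p37), (λ,p38), (μ,p37), (μ,p38)}
  {κ, λ, μ} × {p37, p38, p39} = {(κ,p37), (κ,p38), (κ,p39), (λ,p37), (λ,p38), (λ,p39), (μ,p37), (μ,p38), (μ,p39)}
These 9 distinct sets form the basis B.
Close under arbitrary unions to get τ_{X×Y}; counting gives |τ_{X×Y}| = 14.


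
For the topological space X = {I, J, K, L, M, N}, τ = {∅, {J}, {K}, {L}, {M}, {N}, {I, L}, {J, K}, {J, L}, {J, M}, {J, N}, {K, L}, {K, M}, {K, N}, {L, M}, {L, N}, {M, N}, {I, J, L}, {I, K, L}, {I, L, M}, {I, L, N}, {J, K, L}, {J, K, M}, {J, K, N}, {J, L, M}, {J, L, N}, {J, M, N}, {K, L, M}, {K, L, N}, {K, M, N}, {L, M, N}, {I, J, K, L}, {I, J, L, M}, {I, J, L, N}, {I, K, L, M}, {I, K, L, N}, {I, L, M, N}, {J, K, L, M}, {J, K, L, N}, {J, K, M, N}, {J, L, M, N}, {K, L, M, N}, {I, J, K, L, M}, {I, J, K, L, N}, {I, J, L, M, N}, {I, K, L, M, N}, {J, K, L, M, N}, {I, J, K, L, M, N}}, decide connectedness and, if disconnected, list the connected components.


(X, τ) is disconnected; components = [{J}, {K}, {M}, {N}, {I, L}].

Find clopen sets (U ∈ τ with X ∖ U ∈ τ):
  U = ∅, X ∖ U = {I, J, K, L, M, N} — both open, so U is clopen.
  U = {J}, X ∖ U = {I, K, L, M, N} — both open, so U is clopen.
  U = {K}, X ∖ U = {I, J, L, M, N} — both open, so U is clopen.
  U = {M}, X ∖ U = {I, J, K, L, N} — both open, so U is clopen.
  U = {N}, X ∖ U = {I, J, K, L, M} — both open, so U is clopen.
  U = {I, L}, X ∖ U = {J, K, M, N} — both open, so U is clopen.
  U = {J, K}, X ∖ U = {I, L, M, N} — both open, so U is clopen.
  U = {J, M}, X ∖ U = {I, K, L, N} — both open, so U is clopen.
  U = {J, N}, X ∖ U = {I, K, L, M} — both open, so U is clopen.
  U = {K, M}, X ∖ U = {I, J, L, N} — both open, so U is clopen.
  U = {K, N}, X ∖ U = {I, J, L, M} — both open, so U is clopen.
  U = {M, N}, X ∖ U = {I, J, K, L} — both open, so U is clopen.
  U = {I, J, L}, X ∖ U = {K, M, N} — both open, so U is clopen.
  U = {I, K, L}, X ∖ U = {J, M, N} — both open, so U is clopen.
  U = {I, L, M}, X ∖ U = {J, K, N} — both open, so U is clopen.
  U = {I, L, N}, X ∖ U = {J, K, M} — both open, so U is clopen.
  U = {J, K, M}, X ∖ U = {I, L, N} — both open, so U is clopen.
  U = {J, K, N}, X ∖ U = {I, L, M} — both open, so U is clopen.
  U = {J, M, N}, X ∖ U = {I, K, L} — both open, so U is clopen.
  U = {K, M, N}, X ∖ U = {I, J, L} — both open, so U is clopen.
  U = {I, J, K, L}, X ∖ U = {M, N} — both open, so U is clopen.
  U = {I, J, L, M}, X ∖ U = {K, N} — both open, so U is clopen.
  U = {I, J, L, N}, X ∖ U = {K, M} — both open, so U is clopen.
  U = {I, K, L, M}, X ∖ U = {J, N} — both open, so U is clopen.
  U = {I, K, L, N}, X ∖ U = {J, M} — both open, so U is clopen.
  U = {I, L, M, N}, X ∖ U = {J, K} — both open, so U is clopen.
  U = {J, K, M, N}, X ∖ U = {I, L} — both open, so U is clopen.
  U = {I, J, K, L, M}, X ∖ U = {N} — both open, so U is clopen.
  U = {I, J, K, L, N}, X ∖ U = {M} — both open, so U is clopen.
  U = {I, J, L, M, N}, X ∖ U = {K} — both open, so U is clopen.
  U = {I, K, L, M, N}, X ∖ U = {J} — both open, so U is clopen.
  U = {I, J, K, L, M, N}, X ∖ U = ∅ — both open, so U is clopen.
Nontrivial clopen(s) exist: e.g. {I, J, L, M, N}. So (X, τ) is disconnected.
Compute connected components by grouping points that agree on all clopens:
  component: {J}
  component: {K}
  component: {M}
  component: {N}
  component: {I, L}


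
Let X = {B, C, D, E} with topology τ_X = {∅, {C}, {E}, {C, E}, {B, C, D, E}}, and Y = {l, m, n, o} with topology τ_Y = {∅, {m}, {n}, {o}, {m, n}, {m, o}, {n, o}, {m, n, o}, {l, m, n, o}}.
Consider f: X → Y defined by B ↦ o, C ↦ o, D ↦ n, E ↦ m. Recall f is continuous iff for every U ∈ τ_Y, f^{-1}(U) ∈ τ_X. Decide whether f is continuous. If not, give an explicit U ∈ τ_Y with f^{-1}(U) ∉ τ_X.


f is NOT continuous.

Compute f^{-1}(U) for each U ∈ τ_Y:
  U = ∅: f^{-1}(U) = ∅ ∈ τ_X ✓.
  U = {m}: f^{-1}(U) = {E} ∈ τ_X ✓.
  U = {n}: f^{-1}(U) = {D} ∉ τ_X ✗.
  U = {o}: f^{-1}(U) = {B, C} ∉ τ_X ✗.
  U = {m, n}: f^{-1}(U) = {D, E} ∉ τ_X ✗.
  U = {m, o}: f^{-1}(U) = {B, C, E} ∉ τ_X ✗.
  U = {n, o}: f^{-1}(U) = {B, C, D} ∉ τ_X ✗.
  U = {m, n, o}: f^{-1}(U) = {B, C, D, E} ∈ τ_X ✓.
  U = {l, m, n, o}: f^{-1}(U) = {B, C, D, E} ∈ τ_X ✓.
Found U = {n} with f^{-1}(U) = {D} not in τ_X. Therefore f is NOT continuous.


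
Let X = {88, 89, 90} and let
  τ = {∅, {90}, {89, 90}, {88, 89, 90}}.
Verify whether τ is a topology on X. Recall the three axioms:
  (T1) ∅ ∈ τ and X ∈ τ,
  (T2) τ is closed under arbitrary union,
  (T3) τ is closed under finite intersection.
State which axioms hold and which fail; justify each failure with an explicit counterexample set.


τ IS a topology on X.

Axiom (T1): ∅ ∈ τ? Yes; X ∈ τ? Yes.
Axiom (T2/T3): check pairwise unions and intersections of members of τ.
All pairwise intersections and unions checked — each lies in τ. Therefore τ satisfies (T1), (T2), (T3): it IS a topology on X.


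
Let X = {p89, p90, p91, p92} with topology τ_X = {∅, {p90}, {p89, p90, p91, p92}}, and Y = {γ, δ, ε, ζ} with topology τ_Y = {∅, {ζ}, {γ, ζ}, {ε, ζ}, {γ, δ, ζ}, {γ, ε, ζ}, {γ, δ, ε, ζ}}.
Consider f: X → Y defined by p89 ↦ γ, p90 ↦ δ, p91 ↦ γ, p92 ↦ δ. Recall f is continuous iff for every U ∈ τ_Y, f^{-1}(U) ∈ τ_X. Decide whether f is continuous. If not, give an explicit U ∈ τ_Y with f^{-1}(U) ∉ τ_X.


f is NOT continuous.

Compute f^{-1}(U) for each U ∈ τ_Y:
  U = ∅: f^{-1}(U) = ∅ ∈ τ_X ✓.
  U = {ζ}: f^{-1}(U) = ∅ ∈ τ_X ✓.
  U = {γ, ζ}: f^{-1}(U) = {p89, p91} ∉ τ_X ✗.
  U = {ε, ζ}: f^{-1}(U) = ∅ ∈ τ_X ✓.
  U = {γ, δ, ζ}: f^{-1}(U) = {p89, p90, p91, p92} ∈ τ_X ✓.
  U = {γ, ε, ζ}: f^{-1}(U) = {p89, p91} ∉ τ_X ✗.
  U = {γ, δ, ε, ζ}: f^{-1}(U) = {p89, p90, p91, p92} ∈ τ_X ✓.
Found U = {γ, ζ} with f^{-1}(U) = {p89, p91} not in τ_X. Therefore f is NOT continuous.


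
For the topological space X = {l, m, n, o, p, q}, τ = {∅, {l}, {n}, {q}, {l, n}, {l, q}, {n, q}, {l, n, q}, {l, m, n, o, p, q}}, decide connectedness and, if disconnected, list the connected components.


(X, τ) is connected.

Find clopen sets (U ∈ τ with X ∖ U ∈ τ):
  U = ∅, X ∖ U = {l, m, n, o, p, q} — both open, so U is clopen.
  U = {l, m, n, o, p, q}, X ∖ U = ∅ — both open, so U is clopen.
Only trivial clopens (∅ and X) exist, so (X, τ) is connected.
Compute connected components by grouping points that agree on all clopens:
  component: {l, m, n, o, p, q}


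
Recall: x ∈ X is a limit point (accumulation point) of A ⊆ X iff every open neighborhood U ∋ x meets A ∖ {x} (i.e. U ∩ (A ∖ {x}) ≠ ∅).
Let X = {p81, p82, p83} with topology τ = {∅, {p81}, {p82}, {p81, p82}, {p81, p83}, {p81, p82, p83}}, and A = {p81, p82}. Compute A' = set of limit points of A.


A' = {p83}

For each x ∈ X, list the open sets U ∈ τ with x ∈ U, then check whether U ∩ (A ∖ {x}) ≠ ∅ for every such U.
  x = p81: open {p81} ∋ x has {p81} ∩ (A ∖ {p81}) = ∅, so x is NOT a limit point.
  x = p82: open {p82} ∋ x has {p82} ∩ (A ∖ {p82}) = ∅, so x is NOT a limit point.
  x = p83: opens ∋ x are {p81, p83}, {p81, p82, p83}; each meets A ∖ {p83}, so x IS a limit point.
Collecting: A' = {p83}.


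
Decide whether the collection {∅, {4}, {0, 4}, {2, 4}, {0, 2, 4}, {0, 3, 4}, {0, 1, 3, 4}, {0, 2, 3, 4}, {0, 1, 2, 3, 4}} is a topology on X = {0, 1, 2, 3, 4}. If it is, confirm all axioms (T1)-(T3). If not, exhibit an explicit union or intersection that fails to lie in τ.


τ IS a topology on X.

Axiom (T1): ∅ ∈ τ? Yes; X ∈ τ? Yes.
Axiom (T2/T3): check pairwise unions and intersections of members of τ.
All pairwise intersections and unions checked — each lies in τ. Therefore τ satisfies (T1), (T2), (T3): it IS a topology on X.


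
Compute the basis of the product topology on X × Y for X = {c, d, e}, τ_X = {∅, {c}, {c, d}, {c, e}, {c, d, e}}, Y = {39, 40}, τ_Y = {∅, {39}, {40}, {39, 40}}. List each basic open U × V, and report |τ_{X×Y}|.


Basis B = {∅ × ∅, {c} × {39}, {c} × {40}, {c} × {39, 40}, {c, d} × {39}, {c, e} × {39}, {c, d} × {40}, {c, e} × {40}, {c, d, e} × {39}, {c, d, e} × {40}, {c, d} × {39, 40}, {c, e} × {39, 40}, {c, d, e} × {39, 40}}; |τ_{X×Y}| = 25.

Enumerate products U × V with U ∈ τ_X, V ∈ τ_Y (deduplicated):
  ∅ × ∅ = {} (∅)
  {c} × {39} = {(c,39)}
  {c} × {40} = {(c,40)}
  {c} × {39, 40} = {(c,39), (c,40)}
  {c, d} × {39} = {(c,39), (d,39)}
  {c, e} × {39} = {(c,39), (e,39)}
  {c, d} × {40} = {(c,40), (d,40)}
  {c, e} × {40} = {(c,40), (e,40)}
  {c, d, e} × {39} = {(c,39), (d,39), (e,39)}
  {c, d, e} × {40} = {(c,40), (d,40), (e,40)}
  {c, d} × {39, 40} = {(c,39), (c,40), (d,39), (d,40)}
  {c, e} × {39, 40} = {(c,39), (c,40), (e,39), (e,40)}
  {c, d, e} × {39, 40} = {(c,39), (c,40), (d,39), (d,40), (e,39), (e,40)}
These 13 distinct sets form the basis B.
Close under arbitrary unions to get τ_{X×Y}; counting gives |τ_{X×Y}| = 25.


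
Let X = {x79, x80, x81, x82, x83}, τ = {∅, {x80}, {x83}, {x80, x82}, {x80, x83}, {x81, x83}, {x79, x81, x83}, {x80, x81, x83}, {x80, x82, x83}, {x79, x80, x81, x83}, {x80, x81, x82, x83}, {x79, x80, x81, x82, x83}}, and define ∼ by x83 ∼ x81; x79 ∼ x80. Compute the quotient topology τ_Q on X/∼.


X/∼ = {[x79=x80], [x81=x83], [x82]}; |τ_Q| = 4.

Equivalence classes: [x79=x80], [x81=x83], [x82].
Quotient map π: X → X/∼ sends x79 ↦ [x79=x80], x80 ↦ [x79=x80], x81 ↦ [x81=x83], x82 ↦ [x82], x83 ↦ [x81=x83].
For each subset V ⊆ X/∼, compute π^{-1}(V) ⊆ X and check whether π^{-1}(V) ∈ τ. V is open in τ_Q iff π^{-1}(V) ∈ τ.
  V = {}: π^{-1}(V) = ∅ ∈ τ ✓.
  V = {[x79=x80]}: π^{-1}(V) = {x79, x80} ∉ τ ✗.
  V = {[x81=x83]}: π^{-1}(V) = {x81, x83} ∈ τ ✓.
  V = {[x79=x80], [x81=x83]}: π^{-1}(V) = {x79, x80, x81, x83} ∈ τ ✓.
  V = {[x82]}: π^{-1}(V) = {x82} ∉ τ ✗.
  V = {[x79=x80], [x82]}: π^{-1}(V) = {x79, x80, x82} ∉ τ ✗.
  V = {[x81=x83], [x82]}: π^{-1}(V) = {x81, x82, x83} ∉ τ ✗.
  V = {[x79=x80], [x81=x83], [x82]}: π^{-1}(V) = {x79, x80, x81, x82, x83} ∈ τ ✓.
Open sets in the quotient: τ_Q = {{}, {[x81=x83]}, {[x79=x80], [x81=x83]}, {[x79=x80], [x81=x83], [x82]}} (4 elements).


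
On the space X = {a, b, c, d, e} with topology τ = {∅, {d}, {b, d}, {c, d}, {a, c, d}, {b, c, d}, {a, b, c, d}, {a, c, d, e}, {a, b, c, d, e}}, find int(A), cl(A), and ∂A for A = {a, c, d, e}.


int(A) = {a, c, d, e}, cl(A) = {a, b, c, d, e}, ∂A = {b}.

Closed sets in (X, τ) are complements of opens:
  closed(X, τ) = {∅, {b}, {e}, {a, e}, {b, e}, {a, b, e}, {a, c, e}, {a, b, c, e}, {a, b, c, d, e}}.
int(A) = ⋃ {U ∈ τ : U ⊆ A}. Opens contained in A: ∅, {d}, {c, d}, {a, c, d}, {a, c, d, e}.
Taking the union of these: int(A) = {a, c, d, e}.
cl(A) = ⋂ {C closed : A ⊆ C}. Closed sets containing A: {a, b, c, d, e}.
Intersecting these: cl(A) = {a, b, c, d, e}.
∂A = cl(A) ∖ int(A) = {a, b, c, d, e} ∖ {a, c, d, e} = {b}.


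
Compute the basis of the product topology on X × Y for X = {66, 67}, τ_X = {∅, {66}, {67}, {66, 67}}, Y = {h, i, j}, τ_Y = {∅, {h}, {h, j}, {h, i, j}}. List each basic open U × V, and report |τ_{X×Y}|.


Basis B = {∅ × ∅, {66} × {h}, {67} × {h}, {66} × {h, j}, {66, 67} × {h}, {67} × {h, j}, {66} × {h, i, j}, {67} × {h, i, j}, {66, 67} × {h, j}, {66, 67} × {h, i, j}}; |τ_{X×Y}| = 16.

Enumerate products U × V with U ∈ τ_X, V ∈ τ_Y (deduplicated):
  ∅ × ∅ = {} (∅)
  {66} × {h} = {(66,h)}
  {67} × {h} = {(67,h)}
  {66} × {h, j} = {(66,h), (66,j)}
  {66, 67} × {h} = {(66,h), (67,h)}
  {67} × {h, j} = {(67,h), (67,j)}
  {66} × {h, i, j} = {(66,h), (66,i), (66,j)}
  {67} × {h, i, j} = {(67,h), (67,i), (67,j)}
  {66, 67} × {h, j} = {(66,h), (66,j), (67,h), (67,j)}
  {66, 67} × {h, i, j} = {(66,h), (66,i), (66,j), (67,h), (67,i), (67,j)}
These 10 distinct sets form the basis B.
Close under arbitrary unions to get τ_{X×Y}; counting gives |τ_{X×Y}| = 16.


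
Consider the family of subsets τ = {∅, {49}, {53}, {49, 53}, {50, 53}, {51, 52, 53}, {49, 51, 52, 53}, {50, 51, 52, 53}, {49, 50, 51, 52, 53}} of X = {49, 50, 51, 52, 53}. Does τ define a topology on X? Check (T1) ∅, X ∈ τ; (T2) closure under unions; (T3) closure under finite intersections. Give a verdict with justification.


τ is NOT a topology on X.

Axiom (T1): ∅ ∈ τ? Yes; X ∈ τ? Yes.
Axiom (T2/T3): check pairwise unions and intersections of members of τ.
Counterexample for (T2): {49} ∪ {50, 53} = {49, 50, 53} ∉ τ. Therefore τ is NOT a topology.


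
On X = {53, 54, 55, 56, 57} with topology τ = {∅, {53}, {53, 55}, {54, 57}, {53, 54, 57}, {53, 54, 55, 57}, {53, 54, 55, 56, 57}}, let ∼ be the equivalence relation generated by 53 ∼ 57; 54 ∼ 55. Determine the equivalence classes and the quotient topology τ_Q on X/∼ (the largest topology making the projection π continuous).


X/∼ = {[53=57], [54=55], [56]}; |τ_Q| = 3.

Equivalence classes: [53=57], [54=55], [56].
Quotient map π: X → X/∼ sends 53 ↦ [53=57], 54 ↦ [54=55], 55 ↦ [54=55], 56 ↦ [56], 57 ↦ [53=57].
For each subset V ⊆ X/∼, compute π^{-1}(V) ⊆ X and check whether π^{-1}(V) ∈ τ. V is open in τ_Q iff π^{-1}(V) ∈ τ.
  V = {}: π^{-1}(V) = ∅ ∈ τ ✓.
  V = {[53=57]}: π^{-1}(V) = {53, 57} ∉ τ ✗.
  V = {[54=55]}: π^{-1}(V) = {54, 55} ∉ τ ✗.
  V = {[53=57], [54=55]}: π^{-1}(V) = {53, 54, 55, 57} ∈ τ ✓.
  V = {[56]}: π^{-1}(V) = {56} ∉ τ ✗.
  V = {[53=57], [56]}: π^{-1}(V) = {53, 56, 57} ∉ τ ✗.
  V = {[54=55], [56]}: π^{-1}(V) = {54, 55, 56} ∉ τ ✗.
  V = {[53=57], [54=55], [56]}: π^{-1}(V) = {53, 54, 55, 56, 57} ∈ τ ✓.
Open sets in the quotient: τ_Q = {{}, {[53=57], [54=55]}, {[53=57], [54=55], [56]}} (3 elements).


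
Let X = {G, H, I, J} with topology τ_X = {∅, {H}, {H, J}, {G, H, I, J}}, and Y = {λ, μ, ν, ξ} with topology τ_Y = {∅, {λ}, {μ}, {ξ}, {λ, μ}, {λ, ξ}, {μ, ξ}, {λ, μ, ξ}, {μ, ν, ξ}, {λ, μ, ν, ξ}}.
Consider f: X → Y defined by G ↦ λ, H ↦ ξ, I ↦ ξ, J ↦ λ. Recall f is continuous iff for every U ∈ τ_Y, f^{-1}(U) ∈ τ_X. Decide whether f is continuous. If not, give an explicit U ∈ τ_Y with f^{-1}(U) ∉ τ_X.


f is NOT continuous.

Compute f^{-1}(U) for each U ∈ τ_Y:
  U = ∅: f^{-1}(U) = ∅ ∈ τ_X ✓.
  U = {λ}: f^{-1}(U) = {G, J} ∉ τ_X ✗.
  U = {μ}: f^{-1}(U) = ∅ ∈ τ_X ✓.
  U = {ξ}: f^{-1}(U) = {H, I} ∉ τ_X ✗.
  U = {λ, μ}: f^{-1}(U) = {G, J} ∉ τ_X ✗.
  U = {λ, ξ}: f^{-1}(U) = {G, H, I, J} ∈ τ_X ✓.
  U = {μ, ξ}: f^{-1}(U) = {H, I} ∉ τ_X ✗.
  U = {λ, μ, ξ}: f^{-1}(U) = {G, H, I, J} ∈ τ_X ✓.
  U = {μ, ν, ξ}: f^{-1}(U) = {H, I} ∉ τ_X ✗.
  U = {λ, μ, ν, ξ}: f^{-1}(U) = {G, H, I, J} ∈ τ_X ✓.
Found U = {λ} with f^{-1}(U) = {G, J} not in τ_X. Therefore f is NOT continuous.


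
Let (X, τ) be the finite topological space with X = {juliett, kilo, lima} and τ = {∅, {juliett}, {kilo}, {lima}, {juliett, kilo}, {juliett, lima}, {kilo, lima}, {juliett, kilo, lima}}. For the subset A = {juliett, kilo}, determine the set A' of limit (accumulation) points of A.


A' = ∅

For each x ∈ X, list the open sets U ∈ τ with x ∈ U, then check whether U ∩ (A ∖ {x}) ≠ ∅ for every such U.
  x = juliett: open {juliett} ∋ x has {juliett} ∩ (A ∖ {juliett}) = ∅, so x is NOT a limit point.
  x = kilo: open {kilo} ∋ x has {kilo} ∩ (A ∖ {kilo}) = ∅, so x is NOT a limit point.
  x = lima: open {lima} ∋ x has {lima} ∩ (A ∖ {lima}) = ∅, so x is NOT a limit point.
Collecting: A' = ∅.


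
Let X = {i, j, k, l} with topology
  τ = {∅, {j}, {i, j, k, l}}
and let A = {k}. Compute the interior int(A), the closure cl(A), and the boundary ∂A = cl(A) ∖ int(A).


int(A) = ∅, cl(A) = {i, k, l}, ∂A = {i, k, l}.

Closed sets in (X, τ) are complements of opens:
  closed(X, τ) = {∅, {i, k, l}, {i, j, k, l}}.
int(A) = ⋃ {U ∈ τ : U ⊆ A}. Opens contained in A: ∅.
Taking the union of these: int(A) = ∅.
cl(A) = ⋂ {C closed : A ⊆ C}. Closed sets containing A: {i, k, l}, {i, j, k, l}.
Intersecting these: cl(A) = {i, k, l}.
∂A = cl(A) ∖ int(A) = {i, k, l} ∖ ∅ = {i, k, l}.


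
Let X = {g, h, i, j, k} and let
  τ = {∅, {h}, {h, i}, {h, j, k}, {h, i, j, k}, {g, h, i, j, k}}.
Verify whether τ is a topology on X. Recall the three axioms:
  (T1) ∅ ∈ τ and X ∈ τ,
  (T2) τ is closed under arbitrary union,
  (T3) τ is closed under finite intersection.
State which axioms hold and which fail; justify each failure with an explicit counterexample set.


τ IS a topology on X.

Axiom (T1): ∅ ∈ τ? Yes; X ∈ τ? Yes.
Axiom (T2/T3): check pairwise unions and intersections of members of τ.
All pairwise intersections and unions checked — each lies in τ. Therefore τ satisfies (T1), (T2), (T3): it IS a topology on X.


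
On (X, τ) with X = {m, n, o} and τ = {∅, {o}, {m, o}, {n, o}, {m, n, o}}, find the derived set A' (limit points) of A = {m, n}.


A' = ∅

For each x ∈ X, list the open sets U ∈ τ with x ∈ U, then check whether U ∩ (A ∖ {x}) ≠ ∅ for every such U.
  x = m: open {m, o} ∋ x has {m, o} ∩ (A ∖ {m}) = ∅, so x is NOT a limit point.
  x = n: open {n, o} ∋ x has {n, o} ∩ (A ∖ {n}) = ∅, so x is NOT a limit point.
  x = o: open {o} ∋ x has {o} ∩ (A ∖ {o}) = ∅, so x is NOT a limit point.
Collecting: A' = ∅.


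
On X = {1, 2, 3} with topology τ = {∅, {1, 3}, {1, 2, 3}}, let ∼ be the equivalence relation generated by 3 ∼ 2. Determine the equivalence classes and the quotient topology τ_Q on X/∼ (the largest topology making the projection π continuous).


X/∼ = {[1], [2=3]}; |τ_Q| = 2.

Equivalence classes: [1], [2=3].
Quotient map π: X → X/∼ sends 1 ↦ [1], 2 ↦ [2=3], 3 ↦ [2=3].
For each subset V ⊆ X/∼, compute π^{-1}(V) ⊆ X and check whether π^{-1}(V) ∈ τ. V is open in τ_Q iff π^{-1}(V) ∈ τ.
  V = {}: π^{-1}(V) = ∅ ∈ τ ✓.
  V = {[1]}: π^{-1}(V) = {1} ∉ τ ✗.
  V = {[2=3]}: π^{-1}(V) = {2, 3} ∉ τ ✗.
  V = {[1], [2=3]}: π^{-1}(V) = {1, 2, 3} ∈ τ ✓.
Open sets in the quotient: τ_Q = {{}, {[1], [2=3]}} (2 elements).


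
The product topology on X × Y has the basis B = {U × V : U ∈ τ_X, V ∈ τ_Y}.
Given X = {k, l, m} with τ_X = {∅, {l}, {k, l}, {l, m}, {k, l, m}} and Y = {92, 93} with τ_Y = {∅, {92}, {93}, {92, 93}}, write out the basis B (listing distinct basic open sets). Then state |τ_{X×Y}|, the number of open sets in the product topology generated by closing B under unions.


Basis B = {∅ × ∅, {l} × {92}, {l} × {93}, {k, l} × {92}, {k, l} × {93}, {l} × {92, 93}, {l, m} × {92}, {l, m} × {93}, {k, l, m} × {92}, {k, l, m} × {93}, {k, l} × {92, 93}, {l, m} × {92, 93}, {k, l, m} × {92, 93}}; |τ_{X×Y}| = 25.

Enumerate products U × V with U ∈ τ_X, V ∈ τ_Y (deduplicated):
  ∅ × ∅ = {} (∅)
  {l} × {92} = {(l,92)}
  {l} × {93} = {(l,93)}
  {k, l} × {92} = {(k,92), (l,92)}
  {k, l} × {93} = {(k,93), (l,93)}
  {l} × {92, 93} = {(l,92), (l,93)}
  {l, m} × {92} = {(l,92), (m,92)}
  {l, m} × {93} = {(l,93), (m,93)}
  {k, l, m} × {92} = {(k,92), (l,92), (m,92)}
  {k, l, m} × {93} = {(k,93), (l,93), (m,93)}
  {k, l} × {92, 93} = {(k,92), (k,93), (l,92), (l,93)}
  {l, m} × {92, 93} = {(l,92), (l,93), (m,92), (m,93)}
  {k, l, m} × {92, 93} = {(k,92), (k,93), (l,92), (l,93), (m,92), (m,93)}
These 13 distinct sets form the basis B.
Close under arbitrary unions to get τ_{X×Y}; counting gives |τ_{X×Y}| = 25.


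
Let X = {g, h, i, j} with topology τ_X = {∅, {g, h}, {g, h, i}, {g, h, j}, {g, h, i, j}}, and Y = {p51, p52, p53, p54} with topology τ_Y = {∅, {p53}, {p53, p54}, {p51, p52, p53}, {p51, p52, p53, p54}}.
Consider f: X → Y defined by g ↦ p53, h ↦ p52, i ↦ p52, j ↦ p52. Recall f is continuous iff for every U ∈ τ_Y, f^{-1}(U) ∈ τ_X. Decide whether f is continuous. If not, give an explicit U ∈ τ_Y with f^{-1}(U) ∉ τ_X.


f is NOT continuous.

Compute f^{-1}(U) for each U ∈ τ_Y:
  U = ∅: f^{-1}(U) = ∅ ∈ τ_X ✓.
  U = {p53}: f^{-1}(U) = {g} ∉ τ_X ✗.
  U = {p53, p54}: f^{-1}(U) = {g} ∉ τ_X ✗.
  U = {p51, p52, p53}: f^{-1}(U) = {g, h, i, j} ∈ τ_X ✓.
  U = {p51, p52, p53, p54}: f^{-1}(U) = {g, h, i, j} ∈ τ_X ✓.
Found U = {p53} with f^{-1}(U) = {g} not in τ_X. Therefore f is NOT continuous.


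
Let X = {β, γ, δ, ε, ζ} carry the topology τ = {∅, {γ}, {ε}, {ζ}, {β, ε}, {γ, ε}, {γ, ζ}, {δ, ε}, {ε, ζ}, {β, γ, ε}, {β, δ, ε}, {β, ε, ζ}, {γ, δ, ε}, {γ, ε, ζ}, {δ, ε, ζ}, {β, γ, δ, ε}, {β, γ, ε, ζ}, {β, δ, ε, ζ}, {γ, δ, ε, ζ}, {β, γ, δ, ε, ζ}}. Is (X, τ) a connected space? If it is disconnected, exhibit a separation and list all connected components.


(X, τ) is disconnected; components = [{γ}, {ζ}, {β, δ, ε}].

Find clopen sets (U ∈ τ with X ∖ U ∈ τ):
  U = ∅, X ∖ U = {β, γ, δ, ε, ζ} — both open, so U is clopen.
  U = {γ}, X ∖ U = {β, δ, ε, ζ} — both open, so U is clopen.
  U = {ζ}, X ∖ U = {β, γ, δ, ε} — both open, so U is clopen.
  U = {γ, ζ}, X ∖ U = {β, δ, ε} — both open, so U is clopen.
  U = {β, δ, ε}, X ∖ U = {γ, ζ} — both open, so U is clopen.
  U = {β, γ, δ, ε}, X ∖ U = {ζ} — both open, so U is clopen.
  U = {β, δ, ε, ζ}, X ∖ U = {γ} — both open, so U is clopen.
  U = {β, γ, δ, ε, ζ}, X ∖ U = ∅ — both open, so U is clopen.
Nontrivial clopen(s) exist: e.g. {β, δ, ε, ζ}. So (X, τ) is disconnected.
Compute connected components by grouping points that agree on all clopens:
  component: {γ}
  component: {ζ}
  component: {β, δ, ε}


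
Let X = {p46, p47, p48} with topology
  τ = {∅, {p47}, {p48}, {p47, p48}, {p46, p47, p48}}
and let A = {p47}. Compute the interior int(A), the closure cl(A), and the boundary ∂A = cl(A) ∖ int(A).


int(A) = {p47}, cl(A) = {p46, p47}, ∂A = {p46}.

Closed sets in (X, τ) are complements of opens:
  closed(X, τ) = {∅, {p46}, {p46, p47}, {p46, p48}, {p46, p47, p48}}.
int(A) = ⋃ {U ∈ τ : U ⊆ A}. Opens contained in A: ∅, {p47}.
Taking the union of these: int(A) = {p47}.
cl(A) = ⋂ {C closed : A ⊆ C}. Closed sets containing A: {p46, p47}, {p46, p47, p48}.
Intersecting these: cl(A) = {p46, p47}.
∂A = cl(A) ∖ int(A) = {p46, p47} ∖ {p47} = {p46}.


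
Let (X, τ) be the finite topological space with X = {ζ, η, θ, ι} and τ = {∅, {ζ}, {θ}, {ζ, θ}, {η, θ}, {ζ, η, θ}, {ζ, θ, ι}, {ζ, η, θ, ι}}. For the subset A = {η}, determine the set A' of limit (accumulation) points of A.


A' = ∅

For each x ∈ X, list the open sets U ∈ τ with x ∈ U, then check whether U ∩ (A ∖ {x}) ≠ ∅ for every such U.
  x = ζ: open {ζ} ∋ x has {ζ} ∩ (A ∖ {ζ}) = ∅, so x is NOT a limit point.
  x = η: open {η, θ} ∋ x has {η, θ} ∩ (A ∖ {η}) = ∅, so x is NOT a limit point.
  x = θ: open {θ} ∋ x has {θ} ∩ (A ∖ {θ}) = ∅, so x is NOT a limit point.
  x = ι: open {ζ, θ, ι} ∋ x has {ζ, θ, ι} ∩ (A ∖ {ι}) = ∅, so x is NOT a limit point.
Collecting: A' = ∅.


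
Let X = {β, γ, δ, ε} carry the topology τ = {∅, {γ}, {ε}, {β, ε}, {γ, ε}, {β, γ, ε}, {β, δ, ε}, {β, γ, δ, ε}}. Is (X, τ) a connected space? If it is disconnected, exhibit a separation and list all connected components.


(X, τ) is disconnected; components = [{γ}, {β, δ, ε}].

Find clopen sets (U ∈ τ with X ∖ U ∈ τ):
  U = ∅, X ∖ U = {β, γ, δ, ε} — both open, so U is clopen.
  U = {γ}, X ∖ U = {β, δ, ε} — both open, so U is clopen.
  U = {β, δ, ε}, X ∖ U = {γ} — both open, so U is clopen.
  U = {β, γ, δ, ε}, X ∖ U = ∅ — both open, so U is clopen.
Nontrivial clopen(s) exist: e.g. {β, δ, ε}. So (X, τ) is disconnected.
Compute connected components by grouping points that agree on all clopens:
  component: {γ}
  component: {β, δ, ε}


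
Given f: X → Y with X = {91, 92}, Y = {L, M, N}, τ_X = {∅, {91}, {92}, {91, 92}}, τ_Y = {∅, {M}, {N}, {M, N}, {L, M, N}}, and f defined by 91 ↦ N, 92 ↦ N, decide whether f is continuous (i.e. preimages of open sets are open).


f IS continuous.

Compute f^{-1}(U) for each U ∈ τ_Y:
  U = ∅: f^{-1}(U) = ∅ ∈ τ_X ✓.
  U = {M}: f^{-1}(U) = ∅ ∈ τ_X ✓.
  U = {N}: f^{-1}(U) = {91, 92} ∈ τ_X ✓.
  U = {M, N}: f^{-1}(U) = {91, 92} ∈ τ_X ✓.
  U = {L, M, N}: f^{-1}(U) = {91, 92} ∈ τ_X ✓.
Every preimage lies in τ_X, so f IS continuous.


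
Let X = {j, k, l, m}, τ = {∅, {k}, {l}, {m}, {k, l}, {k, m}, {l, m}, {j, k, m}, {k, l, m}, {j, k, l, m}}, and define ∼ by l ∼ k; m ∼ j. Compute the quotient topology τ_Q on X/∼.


X/∼ = {[j=m], [k=l]}; |τ_Q| = 3.

Equivalence classes: [j=m], [k=l].
Quotient map π: X → X/∼ sends j ↦ [j=m], k ↦ [k=l], l ↦ [k=l], m ↦ [j=m].
For each subset V ⊆ X/∼, compute π^{-1}(V) ⊆ X and check whether π^{-1}(V) ∈ τ. V is open in τ_Q iff π^{-1}(V) ∈ τ.
  V = {}: π^{-1}(V) = ∅ ∈ τ ✓.
  V = {[j=m]}: π^{-1}(V) = {j, m} ∉ τ ✗.
  V = {[k=l]}: π^{-1}(V) = {k, l} ∈ τ ✓.
  V = {[j=m], [k=l]}: π^{-1}(V) = {j, k, l, m} ∈ τ ✓.
Open sets in the quotient: τ_Q = {{}, {[k=l]}, {[j=m], [k=l]}} (3 elements).


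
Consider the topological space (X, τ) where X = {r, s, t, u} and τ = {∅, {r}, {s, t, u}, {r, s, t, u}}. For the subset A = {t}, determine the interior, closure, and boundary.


int(A) = ∅, cl(A) = {s, t, u}, ∂A = {s, t, u}.

Closed sets in (X, τ) are complements of opens:
  closed(X, τ) = {∅, {r}, {s, t, u}, {r, s, t, u}}.
int(A) = ⋃ {U ∈ τ : U ⊆ A}. Opens contained in A: ∅.
Taking the union of these: int(A) = ∅.
cl(A) = ⋂ {C closed : A ⊆ C}. Closed sets containing A: {s, t, u}, {r, s, t, u}.
Intersecting these: cl(A) = {s, t, u}.
∂A = cl(A) ∖ int(A) = {s, t, u} ∖ ∅ = {s, t, u}.


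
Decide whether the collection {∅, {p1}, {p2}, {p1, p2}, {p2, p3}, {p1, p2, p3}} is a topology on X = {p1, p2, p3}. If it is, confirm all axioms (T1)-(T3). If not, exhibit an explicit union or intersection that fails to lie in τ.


τ IS a topology on X.

Axiom (T1): ∅ ∈ τ? Yes; X ∈ τ? Yes.
Axiom (T2/T3): check pairwise unions and intersections of members of τ.
All pairwise intersections and unions checked — each lies in τ. Therefore τ satisfies (T1), (T2), (T3): it IS a topology on X.


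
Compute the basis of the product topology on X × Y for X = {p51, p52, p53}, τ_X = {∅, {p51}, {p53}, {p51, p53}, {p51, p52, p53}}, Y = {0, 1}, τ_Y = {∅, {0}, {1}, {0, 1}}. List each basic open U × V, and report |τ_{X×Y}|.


Basis B = {∅ × ∅, {p51} × {0}, {p51} × {1}, {p53} × {0}, {p53} × {1}, {p51} × {0, 1}, {p51, p53} × {0}, {p51, p53} × {1}, {p53} × {0, 1}, {p51, p52, p53} × {0}, {p51, p52, p53} × {1}, {p51, p53} × {0, 1}, {p51, p52, p53} × {0, 1}}; |τ_{X×Y}| = 25.

Enumerate products U × V with U ∈ τ_X, V ∈ τ_Y (deduplicated):
  ∅ × ∅ = {} (∅)
  {p51} × {0} = {(p51,0)}
  {p51} × {1} = {(p51,1)}
  {p53} × {0} = {(p53,0)}
  {p53} × {1} = {(p53,1)}
  {p51} × {0, 1} = {(p51,0), (p51,1)}
  {p51, p53} × {0} = {(p51,0), (p53,0)}
  {p51, p53} × {1} = {(p51,1), (p53,1)}
  {p53} × {0, 1} = {(p53,0), (p53,1)}
  {p51, p52, p53} × {0} = {(p51,0), (p52,0), (p53,0)}
  {p51, p52, p53} × {1} = {(p51,1), (p52,1), (p53,1)}
  {p51, p53} × {0, 1} = {(p51,0), (p51,1), (p53,0), (p53,1)}
  {p51, p52, p53} × {0, 1} = {(p51,0), (p51,1), (p52,0), (p52,1), (p53,0), (p53,1)}
These 13 distinct sets form the basis B.
Close under arbitrary unions to get τ_{X×Y}; counting gives |τ_{X×Y}| = 25.


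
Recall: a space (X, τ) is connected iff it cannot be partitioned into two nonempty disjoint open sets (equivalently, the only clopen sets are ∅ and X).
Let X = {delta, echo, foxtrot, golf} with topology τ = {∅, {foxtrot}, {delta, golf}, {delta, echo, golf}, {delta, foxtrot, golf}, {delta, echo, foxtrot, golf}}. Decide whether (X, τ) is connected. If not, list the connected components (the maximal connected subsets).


(X, τ) is disconnected; components = [{foxtrot}, {delta, echo, golf}].

Find clopen sets (U ∈ τ with X ∖ U ∈ τ):
  U = ∅, X ∖ U = {delta, echo, foxtrot, golf} — both open, so U is clopen.
  U = {foxtrot}, X ∖ U = {delta, echo, golf} — both open, so U is clopen.
  U = {delta, echo, golf}, X ∖ U = {foxtrot} — both open, so U is clopen.
  U = {delta, echo, foxtrot, golf}, X ∖ U = ∅ — both open, so U is clopen.
Nontrivial clopen(s) exist: e.g. {foxtrot}. So (X, τ) is disconnected.
Compute connected components by grouping points that agree on all clopens:
  component: {foxtrot}
  component: {delta, echo, golf}


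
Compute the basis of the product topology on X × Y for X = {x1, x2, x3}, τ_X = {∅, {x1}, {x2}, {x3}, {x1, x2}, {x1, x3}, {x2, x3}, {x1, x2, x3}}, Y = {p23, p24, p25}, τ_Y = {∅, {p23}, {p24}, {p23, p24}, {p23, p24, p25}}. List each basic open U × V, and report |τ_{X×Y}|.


Basis B = {∅ × ∅, {x1} × {p23}, {x1} × {p24}, {x2} × {p23}, {x2} × {p24}, {x3} × {p23}, {x3} × {p24}, {x1} × {p23, p24}, {x1, x2} × {p23}, {x1, x3} × {p23}, {x1, x2} × {p24}, {x1, x3} × {p24}, {x2} × {p23, p24}, {x2, x3} × {p23}, {x2, x3} × {p24}, {x3} × {p23, p24}, {x1} × {p23, p24, p25}, {x1, x2, x3} × {p23}, {x1, x2, x3} × {p24}, {x2} × {p23, p24, p25}, {x3} × {p23, p24, p25}, {x1, x2} × {p23, p24}, {x1, x3} × {p23, p24}, {x2, x3} × {p23, p24}, {x1, x2} × {p23, p24, p25}, {x1, x3} × {p23, p24, p25}, {x1, x2, x3} × {p23, p24}, {x2, x3} × {p23, p24, p25}, {x1, x2, x3} × {p23, p24, p25}}; |τ_{X×Y}| = 125.

Enumerate products U × V with U ∈ τ_X, V ∈ τ_Y (deduplicated):
  ∅ × ∅ = {} (∅)
  {x1} × {p23} = {(x1,p23)}
  {x1} × {p24} = {(x1,p24)}
  {x2} × {p23} = {(x2,p23)}
  {x2} × {p24} = {(x2,p24)}
  {x3} × {p23} = {(x3,p23)}
  {x3} × {p24} = {(x3,p24)}
  {x1} × {p23, p24} = {(x1,p23), (x1,p24)}
  {x1, x2} × {p23} = {(x1,p23), (x2,p23)}
  {x1, x3} × {p23} = {(x1,p23), (x3,p23)}
  {x1, x2} × {p24} = {(x1,p24), (x2,p24)}
  {x1, x3} × {p24} = {(x1,p24), (x3,p24)}
  {x2} × {p23, p24} = {(x2,p23), (x2,p24)}
  {x2, x3} × {p23} = {(x2,p23), (x3,p23)}
  {x2, x3} × {p24} = {(x2,p24), (x3,p24)}
  {x3} × {p23, p24} = {(x3,p23), (x3,p24)}
  {x1} × {p23, p24, p25} = {(x1,p23), (x1,p24), (x1,p25)}
  {x1, x2, x3} × {p23} = {(x1,p23), (x2,p23), (x3,p23)}
  {x1, x2, x3} × {p24} = {(x1,p24), (x2,p24), (x3,p24)}
  {x2} × {p23, p24, p25} = {(x2,p23), (x2,p24), (x2,p25)}
  {x3} × {p23, p24, p25} = {(x3,p23), (x3,p24), (x3,p25)}
  {x1, x2} × {p23, p24} = {(x1,p23), (x1,p24), (x2,p23), (x2,p24)}
  {x1, x3} × {p23, p24} = {(x1,p23), (x1,p24), (x3,p23), (x3,p24)}
  {x2, x3} × {p23, p24} = {(x2,p23), (x2,p24), (x3,p23), (x3,p24)}
  {x1, x2} × {p23, p24, p25} = {(x1,p23), (x1,p24), (x1,p25), (x2,p23), (x2,p24), (x2,p25)}
  {x1, x3} × {p23, p24, p25} = {(x1,p23), (x1,p24), (x1,p25), (x3,p23), (x3,p24), (x3,p25)}
  {x1, x2, x3} × {p23, p24} = {(x1,p23), (x1,p24), (x2,p23), (x2,p24), (x3,p23), (x3,p24)}
  {x2, x3} × {p23, p24, p25} = {(x2,p23), (x2,p24), (x2,p25), (x3,p23), (x3,p24), (x3,p25)}
  {x1, x2, x3} × {p23, p24, p25} = {(x1,p23), (x1,p24), (x1,p25), (x2,p23), (x2,p24), (x2,p25), (x3,p23), (x3,p24), (x3,p25)}
These 29 distinct sets form the basis B.
Close under arbitrary unions to get τ_{X×Y}; counting gives |τ_{X×Y}| = 125.


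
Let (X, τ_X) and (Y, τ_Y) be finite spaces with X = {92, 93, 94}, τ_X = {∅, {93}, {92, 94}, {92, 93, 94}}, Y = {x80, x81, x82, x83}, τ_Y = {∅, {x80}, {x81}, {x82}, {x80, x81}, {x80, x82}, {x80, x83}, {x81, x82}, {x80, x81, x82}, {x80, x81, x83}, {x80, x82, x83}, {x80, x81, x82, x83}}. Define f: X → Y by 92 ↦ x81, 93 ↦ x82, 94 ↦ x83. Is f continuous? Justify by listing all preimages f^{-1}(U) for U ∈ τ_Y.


f is NOT continuous.

Compute f^{-1}(U) for each U ∈ τ_Y:
  U = ∅: f^{-1}(U) = ∅ ∈ τ_X ✓.
  U = {x80}: f^{-1}(U) = ∅ ∈ τ_X ✓.
  U = {x81}: f^{-1}(U) = {92} ∉ τ_X ✗.
  U = {x82}: f^{-1}(U) = {93} ∈ τ_X ✓.
  U = {x80, x81}: f^{-1}(U) = {92} ∉ τ_X ✗.
  U = {x80, x82}: f^{-1}(U) = {93} ∈ τ_X ✓.
  U = {x80, x83}: f^{-1}(U) = {94} ∉ τ_X ✗.
  U = {x81, x82}: f^{-1}(U) = {92, 93} ∉ τ_X ✗.
  U = {x80, x81, x82}: f^{-1}(U) = {92, 93} ∉ τ_X ✗.
  U = {x80, x81, x83}: f^{-1}(U) = {92, 94} ∈ τ_X ✓.
  U = {x80, x82, x83}: f^{-1}(U) = {93, 94} ∉ τ_X ✗.
  U = {x80, x81, x82, x83}: f^{-1}(U) = {92, 93, 94} ∈ τ_X ✓.
Found U = {x81} with f^{-1}(U) = {92} not in τ_X. Therefore f is NOT continuous.


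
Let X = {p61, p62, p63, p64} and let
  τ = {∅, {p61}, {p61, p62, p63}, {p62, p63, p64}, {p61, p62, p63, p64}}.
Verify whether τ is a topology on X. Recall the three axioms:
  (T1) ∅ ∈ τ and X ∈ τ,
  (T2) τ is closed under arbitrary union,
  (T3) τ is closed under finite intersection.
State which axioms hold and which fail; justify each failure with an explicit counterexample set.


τ is NOT a topology on X.

Axiom (T1): ∅ ∈ τ? Yes; X ∈ τ? Yes.
Axiom (T2/T3): check pairwise unions and intersections of members of τ.
Counterexample for (T3): {p61, p62, p63} ∩ {p62, p63, p64} = {p62, p63} ∉ τ. Therefore τ is NOT a topology.


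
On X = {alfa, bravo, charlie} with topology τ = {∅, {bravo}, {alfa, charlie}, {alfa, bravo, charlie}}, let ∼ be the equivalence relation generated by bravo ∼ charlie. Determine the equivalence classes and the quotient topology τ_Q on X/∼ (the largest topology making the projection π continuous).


X/∼ = {[alfa], [bravo=charlie]}; |τ_Q| = 2.

Equivalence classes: [alfa], [bravo=charlie].
Quotient map π: X → X/∼ sends alfa ↦ [alfa], bravo ↦ [bravo=charlie], charlie ↦ [bravo=charlie].
For each subset V ⊆ X/∼, compute π^{-1}(V) ⊆ X and check whether π^{-1}(V) ∈ τ. V is open in τ_Q iff π^{-1}(V) ∈ τ.
  V = {}: π^{-1}(V) = ∅ ∈ τ ✓.
  V = {[alfa]}: π^{-1}(V) = {alfa} ∉ τ ✗.
  V = {[bravo=charlie]}: π^{-1}(V) = {bravo, charlie} ∉ τ ✗.
  V = {[alfa], [bravo=charlie]}: π^{-1}(V) = {alfa, bravo, charlie} ∈ τ ✓.
Open sets in the quotient: τ_Q = {{}, {[alfa], [bravo=charlie]}} (2 elements).


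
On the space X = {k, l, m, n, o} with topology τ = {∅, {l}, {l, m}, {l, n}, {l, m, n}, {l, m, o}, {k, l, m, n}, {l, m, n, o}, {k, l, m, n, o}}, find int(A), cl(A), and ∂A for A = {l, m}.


int(A) = {l, m}, cl(A) = {k, l, m, n, o}, ∂A = {k, n, o}.

Closed sets in (X, τ) are complements of opens:
  closed(X, τ) = {∅, {k}, {o}, {k, n}, {k, o}, {k, m, o}, {k, n, o}, {k, m, n, o}, {k, l, m, n, o}}.
int(A) = ⋃ {U ∈ τ : U ⊆ A}. Opens contained in A: ∅, {l}, {l, m}.
Taking the union of these: int(A) = {l, m}.
cl(A) = ⋂ {C closed : A ⊆ C}. Closed sets containing A: {k, l, m, n, o}.
Intersecting these: cl(A) = {k, l, m, n, o}.
∂A = cl(A) ∖ int(A) = {k, l, m, n, o} ∖ {l, m} = {k, n, o}.


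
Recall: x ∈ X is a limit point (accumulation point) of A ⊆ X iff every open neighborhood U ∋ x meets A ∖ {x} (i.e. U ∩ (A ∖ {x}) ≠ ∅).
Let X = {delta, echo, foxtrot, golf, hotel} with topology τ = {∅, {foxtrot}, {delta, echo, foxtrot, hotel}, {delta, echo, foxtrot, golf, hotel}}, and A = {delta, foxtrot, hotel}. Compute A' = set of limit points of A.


A' = {delta, echo, golf, hotel}

For each x ∈ X, list the open sets U ∈ τ with x ∈ U, then check whether U ∩ (A ∖ {x}) ≠ ∅ for every such U.
  x = delta: opens ∋ x are {delta, echo, foxtrot, hotel}, {delta, echo, foxtrot, golf, hotel}; each meets A ∖ {delta}, so x IS a limit point.
  x = echo: opens ∋ x are {delta, echo, foxtrot, hotel}, {delta, echo, foxtrot, golf, hotel}; each meets A ∖ {echo}, so x IS a limit point.
  x = foxtrot: open {foxtrot} ∋ x has {foxtrot} ∩ (A ∖ {foxtrot}) = ∅, so x is NOT a limit point.
  x = golf: opens ∋ x are {delta, echo, foxtrot, golf, hotel}; each meets A ∖ {golf}, so x IS a limit point.
  x = hotel: opens ∋ x are {delta, echo, foxtrot, hotel}, {delta, echo, foxtrot, golf, hotel}; each meets A ∖ {hotel}, so x IS a limit point.
Collecting: A' = {delta, echo, golf, hotel}.


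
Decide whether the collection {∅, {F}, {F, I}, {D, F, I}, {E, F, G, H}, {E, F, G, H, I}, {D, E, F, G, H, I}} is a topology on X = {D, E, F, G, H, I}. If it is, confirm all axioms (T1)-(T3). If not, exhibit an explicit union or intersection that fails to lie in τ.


τ IS a topology on X.

Axiom (T1): ∅ ∈ τ? Yes; X ∈ τ? Yes.
Axiom (T2/T3): check pairwise unions and intersections of members of τ.
All pairwise intersections and unions checked — each lies in τ. Therefore τ satisfies (T1), (T2), (T3): it IS a topology on X.


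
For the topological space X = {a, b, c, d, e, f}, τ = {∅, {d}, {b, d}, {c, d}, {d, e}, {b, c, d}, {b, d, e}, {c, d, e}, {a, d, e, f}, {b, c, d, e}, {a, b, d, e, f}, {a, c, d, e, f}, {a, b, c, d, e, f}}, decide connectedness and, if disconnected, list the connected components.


(X, τ) is connected.

Find clopen sets (U ∈ τ with X ∖ U ∈ τ):
  U = ∅, X ∖ U = {a, b, c, d, e, f} — both open, so U is clopen.
  U = {a, b, c, d, e, f}, X ∖ U = ∅ — both open, so U is clopen.
Only trivial clopens (∅ and X) exist, so (X, τ) is connected.
Compute connected components by grouping points that agree on all clopens:
  component: {a, b, c, d, e, f}


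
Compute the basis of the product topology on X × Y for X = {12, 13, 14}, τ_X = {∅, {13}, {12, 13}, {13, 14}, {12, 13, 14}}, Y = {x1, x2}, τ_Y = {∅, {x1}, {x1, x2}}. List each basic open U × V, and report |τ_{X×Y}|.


Basis B = {∅ × ∅, {13} × {x1}, {12, 13} × {x1}, {13} × {x1, x2}, {13, 14} × {x1}, {12, 13, 14} × {x1}, {12, 13} × {x1, x2}, {13, 14} × {x1, x2}, {12, 13, 14} × {x1, x2}}; |τ_{X×Y}| = 14.

Enumerate products U × V with U ∈ τ_X, V ∈ τ_Y (deduplicated):
  ∅ × ∅ = {} (∅)
  {13} × {x1} = {(13,x1)}
  {12, 13} × {x1} = {(12,x1), (13,x1)}
  {13} × {x1, x2} = {(13,x1), (13,x2)}
  {13, 14} × {x1} = {(13,x1), (14,x1)}
  {12, 13, 14} × {x1} = {(12,x1), (13,x1), (14,x1)}
  {12, 13} × {x1, x2} = {(12,x1), (12,x2), (13,x1), (13,x2)}
  {13, 14} × {x1, x2} = {(13,x1), (13,x2), (14,x1), (14,x2)}
  {12, 13, 14} × {x1, x2} = {(12,x1), (12,x2), (13,x1), (13,x2), (14,x1), (14,x2)}
These 9 distinct sets form the basis B.
Close under arbitrary unions to get τ_{X×Y}; counting gives |τ_{X×Y}| = 14.


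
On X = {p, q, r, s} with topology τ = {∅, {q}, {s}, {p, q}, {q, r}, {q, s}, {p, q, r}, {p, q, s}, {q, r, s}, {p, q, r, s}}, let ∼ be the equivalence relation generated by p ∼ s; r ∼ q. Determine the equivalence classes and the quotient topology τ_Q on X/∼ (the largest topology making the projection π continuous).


X/∼ = {[p=s], [q=r]}; |τ_Q| = 3.

Equivalence classes: [p=s], [q=r].
Quotient map π: X → X/∼ sends p ↦ [p=s], q ↦ [q=r], r ↦ [q=r], s ↦ [p=s].
For each subset V ⊆ X/∼, compute π^{-1}(V) ⊆ X and check whether π^{-1}(V) ∈ τ. V is open in τ_Q iff π^{-1}(V) ∈ τ.
  V = {}: π^{-1}(V) = ∅ ∈ τ ✓.
  V = {[p=s]}: π^{-1}(V) = {p, s} ∉ τ ✗.
  V = {[q=r]}: π^{-1}(V) = {q, r} ∈ τ ✓.
  V = {[p=s], [q=r]}: π^{-1}(V) = {p, q, r, s} ∈ τ ✓.
Open sets in the quotient: τ_Q = {{}, {[q=r]}, {[p=s], [q=r]}} (3 elements).
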